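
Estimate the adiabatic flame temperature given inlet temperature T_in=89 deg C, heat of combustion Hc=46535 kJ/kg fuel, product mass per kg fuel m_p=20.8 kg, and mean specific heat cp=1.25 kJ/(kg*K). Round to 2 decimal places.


T_ad = T_in + Hc / (m_p * cp)
Denominator = 20.8 * 1.25 = 26.0000
Temperature rise = 46535 / 26.0000 = 1789.81 K
T_ad = 89 + 1789.81 = 1878.81 deg C


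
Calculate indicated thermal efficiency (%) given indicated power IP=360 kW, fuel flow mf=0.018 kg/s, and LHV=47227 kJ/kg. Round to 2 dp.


eta_ith = (IP / (mf * LHV)) * 100
Denominator = 0.018 * 47227 = 850.0860 kW
eta_ith = (360 / 850.0860) * 100 = 42.35%


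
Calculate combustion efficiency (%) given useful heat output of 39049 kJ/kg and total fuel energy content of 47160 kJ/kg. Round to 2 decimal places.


Efficiency = (Q_useful / Q_fuel) * 100
Efficiency = (39049 / 47160) * 100
Efficiency = 0.8280 * 100 = 82.80%


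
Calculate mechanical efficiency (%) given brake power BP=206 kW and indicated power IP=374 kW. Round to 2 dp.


eta_mech = (BP / IP) * 100
Ratio = 206 / 374 = 0.5508
eta_mech = 0.5508 * 100 = 55.08%


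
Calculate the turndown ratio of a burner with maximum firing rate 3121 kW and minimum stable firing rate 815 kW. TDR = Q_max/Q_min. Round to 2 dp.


TDR = Q_max / Q_min
TDR = 3121 / 815 = 3.83


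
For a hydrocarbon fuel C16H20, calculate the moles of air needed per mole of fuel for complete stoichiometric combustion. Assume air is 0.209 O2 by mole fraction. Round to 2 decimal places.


Balanced combustion: C16H20 + 21 O2 -> 16 CO2 + 10 H2O
O2 needed = C + H/4 = 16 + 20/4 = 21.00 moles
Air moles = O2 / 0.209 = 21.00 / 0.209 = 100.48 moles air


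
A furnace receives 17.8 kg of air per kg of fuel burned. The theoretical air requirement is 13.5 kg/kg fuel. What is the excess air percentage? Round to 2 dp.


Excess air = actual - stoichiometric = 17.8 - 13.5 = 4.30 kg/kg fuel
Excess air % = (excess / stoich) * 100 = (4.30 / 13.5) * 100 = 31.85%


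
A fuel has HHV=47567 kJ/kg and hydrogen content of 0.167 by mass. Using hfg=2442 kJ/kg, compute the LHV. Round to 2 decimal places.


LHV = HHV - hfg * 9 * H
Water correction = 2442 * 9 * 0.167 = 3670.326 kJ/kg
LHV = 47567 - 3670.326 = 43896.67 kJ/kg


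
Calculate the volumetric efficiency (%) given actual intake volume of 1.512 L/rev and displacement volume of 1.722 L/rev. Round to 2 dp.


eta_v = (V_actual / V_disp) * 100
Ratio = 1.512 / 1.722 = 0.8780
eta_v = 0.8780 * 100 = 87.80%


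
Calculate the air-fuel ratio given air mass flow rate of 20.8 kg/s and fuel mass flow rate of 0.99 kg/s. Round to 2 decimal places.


AFR = m_air / m_fuel
AFR = 20.8 / 0.99 = 21.01


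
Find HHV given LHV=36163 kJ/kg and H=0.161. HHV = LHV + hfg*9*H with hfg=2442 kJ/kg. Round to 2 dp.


HHV = LHV + hfg * 9 * H
Water addition = 2442 * 9 * 0.161 = 3538.458 kJ/kg
HHV = 36163 + 3538.458 = 39701.46 kJ/kg


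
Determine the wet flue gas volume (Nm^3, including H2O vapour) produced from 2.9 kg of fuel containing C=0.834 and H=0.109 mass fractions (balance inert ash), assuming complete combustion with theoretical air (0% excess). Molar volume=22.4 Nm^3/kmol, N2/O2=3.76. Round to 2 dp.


Per kg fuel: CO2 = (C/12 kmol)*22.4 = (0.834/12)*22.4 = 1.55680 Nm^3
Per kg fuel: H2O = (H/2 kmol)*22.4 = (0.109/2)*22.4 = 1.22080 Nm^3
O2 needed per kg fuel = C/12 + H/4 = 0.834/12 + 0.109/4 = 0.09675000 kmol
Per kg fuel: N2 = O2*3.76*22.4 = 0.09675000*3.76*22.4 = 8.14867 Nm^3
Total per kg = 1.55680 + 1.22080 + 8.14867 = 10.92627 Nm^3
Total = 10.92627 * 2.9 = 31.69 Nm^3


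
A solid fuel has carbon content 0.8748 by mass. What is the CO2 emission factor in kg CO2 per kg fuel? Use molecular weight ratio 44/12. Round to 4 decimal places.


EF = C_frac * (M_CO2 / M_C)
EF = 0.8748 * (44/12)
EF = 0.8748 * 3.666667 = 3.2076 kg_CO2/kg_fuel


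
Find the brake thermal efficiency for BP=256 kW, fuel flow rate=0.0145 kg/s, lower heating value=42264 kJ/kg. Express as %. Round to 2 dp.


eta_BTE = (BP / (mf * LHV)) * 100
Denominator = 0.0145 * 42264 = 612.8280 kW
eta_BTE = (256 / 612.8280) * 100 = 41.77%


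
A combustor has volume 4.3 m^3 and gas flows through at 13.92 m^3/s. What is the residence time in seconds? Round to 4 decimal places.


tau = V / Q_flow
tau = 4.3 / 13.92 = 0.3089 s


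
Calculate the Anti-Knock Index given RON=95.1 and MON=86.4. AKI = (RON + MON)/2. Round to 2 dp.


AKI = (RON + MON) / 2
AKI = (95.1 + 86.4) / 2
AKI = 181.5 / 2 = 90.75


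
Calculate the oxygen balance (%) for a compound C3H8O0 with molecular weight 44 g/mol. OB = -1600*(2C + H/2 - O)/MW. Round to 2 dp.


OB = -1600 * (2C + H/2 - O) / MW
Inner = 2*3 + 8/2 - 0 = 10.00
OB = -1600 * 10.00 / 44 = -363.64%


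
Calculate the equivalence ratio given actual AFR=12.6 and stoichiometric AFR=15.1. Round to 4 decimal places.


phi = AFR_stoich / AFR_actual
phi = 15.1 / 12.6 = 1.1984


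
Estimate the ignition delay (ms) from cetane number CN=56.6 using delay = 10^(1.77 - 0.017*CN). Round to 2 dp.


delay = 10^(1.77 - 0.017*CN)
Exponent = 1.77 - 0.017*56.6 = 0.8078
delay = 10^0.8078 = 6.42 ms


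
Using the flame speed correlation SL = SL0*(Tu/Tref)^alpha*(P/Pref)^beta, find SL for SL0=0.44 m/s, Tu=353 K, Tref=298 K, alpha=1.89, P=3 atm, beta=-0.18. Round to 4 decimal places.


SL = SL0 * (Tu/Tref)^alpha * (P/Pref)^beta
T ratio = 353/298 = 1.18456376
(T ratio)^alpha = 1.18456376^1.89 = 1.377290
(P/Pref)^beta = 3^(-0.18) = 0.820575
SL = 0.44 * 1.377290 * 0.820575 = 0.4973 m/s


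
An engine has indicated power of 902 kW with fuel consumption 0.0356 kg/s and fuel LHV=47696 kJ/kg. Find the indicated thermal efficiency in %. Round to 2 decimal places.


eta_ith = (IP / (mf * LHV)) * 100
Denominator = 0.0356 * 47696 = 1697.9776 kW
eta_ith = (902 / 1697.9776) * 100 = 53.12%


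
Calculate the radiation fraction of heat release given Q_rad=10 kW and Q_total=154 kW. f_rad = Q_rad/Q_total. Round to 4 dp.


f_rad = Q_rad / Q_total
f_rad = 10 / 154 = 0.0649


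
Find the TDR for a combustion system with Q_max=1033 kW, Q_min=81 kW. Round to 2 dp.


TDR = Q_max / Q_min
TDR = 1033 / 81 = 12.75


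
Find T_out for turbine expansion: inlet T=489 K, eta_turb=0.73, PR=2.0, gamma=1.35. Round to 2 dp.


T_out = T_in * (1 - eta * (1 - PR^(-(gamma-1)/gamma)))
Exponent = -(1.35-1)/1.35 = -0.25925926
PR^exp = 2.0^(-0.25925926) = 0.83551680
Factor = 1 - 0.73*(1 - 0.83551680) = 0.87992726
T_out = 489 * 0.87992726 = 430.28 K


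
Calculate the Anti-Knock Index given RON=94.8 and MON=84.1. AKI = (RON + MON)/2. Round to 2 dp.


AKI = (RON + MON) / 2
AKI = (94.8 + 84.1) / 2
AKI = 178.9 / 2 = 89.45


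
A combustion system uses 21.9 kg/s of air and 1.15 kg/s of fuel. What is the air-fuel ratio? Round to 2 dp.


AFR = m_air / m_fuel
AFR = 21.9 / 1.15 = 19.04


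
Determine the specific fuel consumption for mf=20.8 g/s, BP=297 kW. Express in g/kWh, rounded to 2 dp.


SFC = (mf / BP) * 3600
Rate = 20.8 / 297 = 0.070034 g/(s*kW)
SFC = 0.070034 * 3600 = 252.12 g/kWh


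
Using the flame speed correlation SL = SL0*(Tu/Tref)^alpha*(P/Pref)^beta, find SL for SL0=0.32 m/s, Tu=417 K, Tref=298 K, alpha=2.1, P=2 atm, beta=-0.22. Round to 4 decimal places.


SL = SL0 * (Tu/Tref)^alpha * (P/Pref)^beta
T ratio = 417/298 = 1.39932886
(T ratio)^alpha = 1.39932886^2.1 = 2.025030
(P/Pref)^beta = 2^(-0.22) = 0.858565
SL = 0.32 * 2.025030 * 0.858565 = 0.5564 m/s


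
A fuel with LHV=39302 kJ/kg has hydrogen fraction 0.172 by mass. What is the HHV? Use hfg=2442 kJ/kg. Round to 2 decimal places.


HHV = LHV + hfg * 9 * H
Water addition = 2442 * 9 * 0.172 = 3780.216 kJ/kg
HHV = 39302 + 3780.216 = 43082.22 kJ/kg


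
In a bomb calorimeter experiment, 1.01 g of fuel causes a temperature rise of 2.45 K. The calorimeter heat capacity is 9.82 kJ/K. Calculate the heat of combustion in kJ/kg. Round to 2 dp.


Hc = C_cal * delta_T / m_fuel
Q_released = 9.82 * 2.45 = 24.0590 kJ
m_fuel = 1.01 g = 1.01/1000 kg = 0.001010 kg
Hc = 24.0590 / 0.001010 = 23820.79 kJ/kg


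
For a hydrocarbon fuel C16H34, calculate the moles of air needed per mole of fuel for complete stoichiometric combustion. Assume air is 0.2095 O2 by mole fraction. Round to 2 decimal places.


Balanced combustion: C16H34 + 24.5 O2 -> 16 CO2 + 17 H2O
O2 needed = C + H/4 = 16 + 34/4 = 24.50 moles
Air moles = O2 / 0.2095 = 24.50 / 0.2095 = 116.95 moles air


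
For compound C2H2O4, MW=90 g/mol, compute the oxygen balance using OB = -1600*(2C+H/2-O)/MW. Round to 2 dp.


OB = -1600 * (2C + H/2 - O) / MW
Inner = 2*2 + 2/2 - 4 = 1.00
OB = -1600 * 1.00 / 90 = -17.78%


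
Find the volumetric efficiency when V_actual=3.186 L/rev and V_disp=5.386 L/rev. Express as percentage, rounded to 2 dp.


eta_v = (V_actual / V_disp) * 100
Ratio = 3.186 / 5.386 = 0.5915
eta_v = 0.5915 * 100 = 59.15%


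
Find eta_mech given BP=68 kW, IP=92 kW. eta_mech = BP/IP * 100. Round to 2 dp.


eta_mech = (BP / IP) * 100
Ratio = 68 / 92 = 0.7391
eta_mech = 0.7391 * 100 = 73.91%


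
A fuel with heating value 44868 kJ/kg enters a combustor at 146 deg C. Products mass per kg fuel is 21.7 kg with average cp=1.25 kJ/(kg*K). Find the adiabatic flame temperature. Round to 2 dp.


T_ad = T_in + Hc / (m_p * cp)
Denominator = 21.7 * 1.25 = 27.1250
Temperature rise = 44868 / 27.1250 = 1654.12 K
T_ad = 146 + 1654.12 = 1800.12 deg C


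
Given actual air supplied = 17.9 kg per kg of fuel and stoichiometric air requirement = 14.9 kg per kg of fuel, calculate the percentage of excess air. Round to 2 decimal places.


Excess air = actual - stoichiometric = 17.9 - 14.9 = 3.00 kg/kg fuel
Excess air % = (excess / stoich) * 100 = (3.00 / 14.9) * 100 = 20.13%


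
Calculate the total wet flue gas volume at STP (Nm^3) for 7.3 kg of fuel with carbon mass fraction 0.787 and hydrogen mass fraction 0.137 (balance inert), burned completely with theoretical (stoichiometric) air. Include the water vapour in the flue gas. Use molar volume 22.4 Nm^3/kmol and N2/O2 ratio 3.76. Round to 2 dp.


Per kg fuel: CO2 = (C/12 kmol)*22.4 = (0.787/12)*22.4 = 1.46907 Nm^3
Per kg fuel: H2O = (H/2 kmol)*22.4 = (0.137/2)*22.4 = 1.53440 Nm^3
O2 needed per kg fuel = C/12 + H/4 = 0.787/12 + 0.137/4 = 0.09983333 kmol
Per kg fuel: N2 = O2*3.76*22.4 = 0.09983333*3.76*22.4 = 8.40836 Nm^3
Total per kg = 1.46907 + 1.53440 + 8.40836 = 11.41183 Nm^3
Total = 11.41183 * 7.3 = 83.31 Nm^3


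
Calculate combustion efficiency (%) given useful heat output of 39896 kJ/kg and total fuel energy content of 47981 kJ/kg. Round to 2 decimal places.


Efficiency = (Q_useful / Q_fuel) * 100
Efficiency = (39896 / 47981) * 100
Efficiency = 0.8315 * 100 = 83.15%


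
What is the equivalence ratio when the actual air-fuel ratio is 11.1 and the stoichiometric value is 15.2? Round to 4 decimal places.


phi = AFR_stoich / AFR_actual
phi = 15.2 / 11.1 = 1.3694


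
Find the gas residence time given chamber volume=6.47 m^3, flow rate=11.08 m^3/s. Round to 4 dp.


tau = V / Q_flow
tau = 6.47 / 11.08 = 0.5839 s


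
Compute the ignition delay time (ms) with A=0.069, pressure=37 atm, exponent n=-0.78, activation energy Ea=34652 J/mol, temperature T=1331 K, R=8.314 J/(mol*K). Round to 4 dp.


tau = A * P^n * exp(Ea/(R*T))
P^n = 37^(-0.78) = 0.05981397
Ea/(R*T) = 34652/(8.314*1331) = 3.131412
exp(Ea/(R*T)) = 22.906303
tau = 0.069 * 0.05981397 * 22.906303 = 0.0945 ms


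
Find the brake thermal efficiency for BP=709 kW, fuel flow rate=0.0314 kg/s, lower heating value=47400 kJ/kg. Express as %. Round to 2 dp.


eta_BTE = (BP / (mf * LHV)) * 100
Denominator = 0.0314 * 47400 = 1488.3600 kW
eta_BTE = (709 / 1488.3600) * 100 = 47.64%


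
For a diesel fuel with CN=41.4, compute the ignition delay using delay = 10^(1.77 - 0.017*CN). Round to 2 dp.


delay = 10^(1.77 - 0.017*CN)
Exponent = 1.77 - 0.017*41.4 = 1.0662
delay = 10^1.0662 = 11.65 ms


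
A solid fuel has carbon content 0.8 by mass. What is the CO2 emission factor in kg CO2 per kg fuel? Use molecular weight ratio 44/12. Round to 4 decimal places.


EF = C_frac * (M_CO2 / M_C)
EF = 0.8 * (44/12)
EF = 0.8 * 3.666667 = 2.9333 kg_CO2/kg_fuel


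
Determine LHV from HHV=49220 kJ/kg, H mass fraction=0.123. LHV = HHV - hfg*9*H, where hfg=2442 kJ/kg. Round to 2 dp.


LHV = HHV - hfg * 9 * H
Water correction = 2442 * 9 * 0.123 = 2703.294 kJ/kg
LHV = 49220 - 2703.294 = 46516.71 kJ/kg


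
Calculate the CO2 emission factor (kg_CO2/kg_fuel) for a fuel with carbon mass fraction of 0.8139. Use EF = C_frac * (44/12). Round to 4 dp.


EF = C_frac * (M_CO2 / M_C)
EF = 0.8139 * (44/12)
EF = 0.8139 * 3.666667 = 2.9843 kg_CO2/kg_fuel


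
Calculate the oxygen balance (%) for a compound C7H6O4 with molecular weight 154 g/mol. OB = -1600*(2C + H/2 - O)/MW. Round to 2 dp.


OB = -1600 * (2C + H/2 - O) / MW
Inner = 2*7 + 6/2 - 4 = 13.00
OB = -1600 * 13.00 / 154 = -135.06%


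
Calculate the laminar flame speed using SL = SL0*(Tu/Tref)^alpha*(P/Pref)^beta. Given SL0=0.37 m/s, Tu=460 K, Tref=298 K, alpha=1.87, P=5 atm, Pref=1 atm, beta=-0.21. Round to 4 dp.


SL = SL0 * (Tu/Tref)^alpha * (P/Pref)^beta
T ratio = 460/298 = 1.54362416
(T ratio)^alpha = 1.54362416^1.87 = 2.252023
(P/Pref)^beta = 5^(-0.21) = 0.713208
SL = 0.37 * 2.252023 * 0.713208 = 0.5943 m/s


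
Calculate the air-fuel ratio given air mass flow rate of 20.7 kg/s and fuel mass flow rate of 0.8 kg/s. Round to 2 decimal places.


AFR = m_air / m_fuel
AFR = 20.7 / 0.8 = 25.88


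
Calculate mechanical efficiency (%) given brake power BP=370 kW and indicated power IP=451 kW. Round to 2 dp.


eta_mech = (BP / IP) * 100
Ratio = 370 / 451 = 0.8204
eta_mech = 0.8204 * 100 = 82.04%


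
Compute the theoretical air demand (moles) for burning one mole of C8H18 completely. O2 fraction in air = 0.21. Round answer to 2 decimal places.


Balanced combustion: C8H18 + 12.5 O2 -> 8 CO2 + 9 H2O
O2 needed = C + H/4 = 8 + 18/4 = 12.50 moles
Air moles = O2 / 0.21 = 12.50 / 0.21 = 59.52 moles air


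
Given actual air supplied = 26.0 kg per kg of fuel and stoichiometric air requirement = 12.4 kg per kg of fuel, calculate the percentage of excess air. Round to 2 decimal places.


Excess air = actual - stoichiometric = 26.0 - 12.4 = 13.60 kg/kg fuel
Excess air % = (excess / stoich) * 100 = (13.60 / 12.4) * 100 = 109.68%


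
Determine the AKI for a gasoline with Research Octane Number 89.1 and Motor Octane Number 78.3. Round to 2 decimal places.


AKI = (RON + MON) / 2
AKI = (89.1 + 78.3) / 2
AKI = 167.4 / 2 = 83.70


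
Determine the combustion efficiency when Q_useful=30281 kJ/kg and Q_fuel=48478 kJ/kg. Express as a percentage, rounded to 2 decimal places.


Efficiency = (Q_useful / Q_fuel) * 100
Efficiency = (30281 / 48478) * 100
Efficiency = 0.6246 * 100 = 62.46%


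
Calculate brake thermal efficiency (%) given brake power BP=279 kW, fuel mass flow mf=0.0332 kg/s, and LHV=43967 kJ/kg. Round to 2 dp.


eta_BTE = (BP / (mf * LHV)) * 100
Denominator = 0.0332 * 43967 = 1459.7044 kW
eta_BTE = (279 / 1459.7044) * 100 = 19.11%


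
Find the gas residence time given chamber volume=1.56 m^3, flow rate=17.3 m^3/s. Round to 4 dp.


tau = V / Q_flow
tau = 1.56 / 17.3 = 0.0902 s


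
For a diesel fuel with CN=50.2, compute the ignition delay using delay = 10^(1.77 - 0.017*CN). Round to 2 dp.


delay = 10^(1.77 - 0.017*CN)
Exponent = 1.77 - 0.017*50.2 = 0.9166
delay = 10^0.9166 = 8.25 ms


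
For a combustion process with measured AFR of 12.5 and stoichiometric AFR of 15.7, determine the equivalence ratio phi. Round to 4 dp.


phi = AFR_stoich / AFR_actual
phi = 15.7 / 12.5 = 1.2560


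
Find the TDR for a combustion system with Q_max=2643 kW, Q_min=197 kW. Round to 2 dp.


TDR = Q_max / Q_min
TDR = 2643 / 197 = 13.42


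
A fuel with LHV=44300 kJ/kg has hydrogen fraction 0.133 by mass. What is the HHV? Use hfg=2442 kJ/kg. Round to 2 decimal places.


HHV = LHV + hfg * 9 * H
Water addition = 2442 * 9 * 0.133 = 2923.074 kJ/kg
HHV = 44300 + 2923.074 = 47223.07 kJ/kg


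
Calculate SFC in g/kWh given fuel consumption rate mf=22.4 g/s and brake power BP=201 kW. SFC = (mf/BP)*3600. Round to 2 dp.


SFC = (mf / BP) * 3600
Rate = 22.4 / 201 = 0.111443 g/(s*kW)
SFC = 0.111443 * 3600 = 401.19 g/kWh


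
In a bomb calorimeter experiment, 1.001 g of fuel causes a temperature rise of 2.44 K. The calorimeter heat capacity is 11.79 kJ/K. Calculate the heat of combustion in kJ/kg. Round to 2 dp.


Hc = C_cal * delta_T / m_fuel
Q_released = 11.79 * 2.44 = 28.7676 kJ
m_fuel = 1.001 g = 1.001/1000 kg = 0.001001 kg
Hc = 28.7676 / 0.001001 = 28738.86 kJ/kg


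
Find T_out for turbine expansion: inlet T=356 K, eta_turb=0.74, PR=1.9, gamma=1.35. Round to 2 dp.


T_out = T_in * (1 - eta * (1 - PR^(-(gamma-1)/gamma)))
Exponent = -(1.35-1)/1.35 = -0.25925926
PR^exp = 1.9^(-0.25925926) = 0.84670193
Factor = 1 - 0.74*(1 - 0.84670193) = 0.88655943
T_out = 356 * 0.88655943 = 315.62 K


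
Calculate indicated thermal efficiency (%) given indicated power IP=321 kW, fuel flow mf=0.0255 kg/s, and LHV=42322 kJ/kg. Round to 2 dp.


eta_ith = (IP / (mf * LHV)) * 100
Denominator = 0.0255 * 42322 = 1079.2110 kW
eta_ith = (321 / 1079.2110) * 100 = 29.74%


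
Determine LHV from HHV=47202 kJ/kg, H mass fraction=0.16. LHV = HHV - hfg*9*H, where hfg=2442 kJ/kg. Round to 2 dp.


LHV = HHV - hfg * 9 * H
Water correction = 2442 * 9 * 0.16 = 3516.480 kJ/kg
LHV = 47202 - 3516.480 = 43685.52 kJ/kg


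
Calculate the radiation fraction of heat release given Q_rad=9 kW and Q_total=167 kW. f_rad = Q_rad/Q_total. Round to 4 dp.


f_rad = Q_rad / Q_total
f_rad = 9 / 167 = 0.0539


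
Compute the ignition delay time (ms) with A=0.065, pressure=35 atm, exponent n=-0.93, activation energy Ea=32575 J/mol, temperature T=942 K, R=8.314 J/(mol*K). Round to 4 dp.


tau = A * P^n * exp(Ea/(R*T))
P^n = 35^(-0.93) = 0.03664517
Ea/(R*T) = 32575/(8.314*942) = 4.159331
exp(Ea/(R*T)) = 64.028684
tau = 0.065 * 0.03664517 * 64.028684 = 0.1525 ms


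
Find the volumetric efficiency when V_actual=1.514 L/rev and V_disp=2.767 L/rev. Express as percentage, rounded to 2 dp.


eta_v = (V_actual / V_disp) * 100
Ratio = 1.514 / 2.767 = 0.5472
eta_v = 0.5472 * 100 = 54.72%


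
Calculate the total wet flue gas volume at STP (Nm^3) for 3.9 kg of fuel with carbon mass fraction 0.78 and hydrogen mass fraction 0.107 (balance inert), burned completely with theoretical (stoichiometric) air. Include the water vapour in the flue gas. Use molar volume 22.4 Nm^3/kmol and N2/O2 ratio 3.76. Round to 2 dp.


Per kg fuel: CO2 = (C/12 kmol)*22.4 = (0.78/12)*22.4 = 1.45600 Nm^3
Per kg fuel: H2O = (H/2 kmol)*22.4 = (0.107/2)*22.4 = 1.19840 Nm^3
O2 needed per kg fuel = C/12 + H/4 = 0.78/12 + 0.107/4 = 0.09175000 kmol
Per kg fuel: N2 = O2*3.76*22.4 = 0.09175000*3.76*22.4 = 7.72755 Nm^3
Total per kg = 1.45600 + 1.19840 + 7.72755 = 10.38195 Nm^3
Total = 10.38195 * 3.9 = 40.49 Nm^3


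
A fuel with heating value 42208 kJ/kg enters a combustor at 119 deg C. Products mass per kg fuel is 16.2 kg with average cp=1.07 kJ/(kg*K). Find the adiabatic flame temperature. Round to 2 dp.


T_ad = T_in + Hc / (m_p * cp)
Denominator = 16.2 * 1.07 = 17.3340
Temperature rise = 42208 / 17.3340 = 2434.98 K
T_ad = 119 + 2434.98 = 2553.98 deg C


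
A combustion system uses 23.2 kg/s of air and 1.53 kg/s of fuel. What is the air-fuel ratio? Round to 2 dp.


AFR = m_air / m_fuel
AFR = 23.2 / 1.53 = 15.16


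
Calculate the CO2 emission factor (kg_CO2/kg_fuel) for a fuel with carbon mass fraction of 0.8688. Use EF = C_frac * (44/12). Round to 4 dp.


EF = C_frac * (M_CO2 / M_C)
EF = 0.8688 * (44/12)
EF = 0.8688 * 3.666667 = 3.1856 kg_CO2/kg_fuel


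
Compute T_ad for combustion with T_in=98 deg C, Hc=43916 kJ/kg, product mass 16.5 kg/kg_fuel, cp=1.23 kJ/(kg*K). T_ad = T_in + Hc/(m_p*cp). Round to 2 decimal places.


T_ad = T_in + Hc / (m_p * cp)
Denominator = 16.5 * 1.23 = 20.2950
Temperature rise = 43916 / 20.2950 = 2163.88 K
T_ad = 98 + 2163.88 = 2261.88 deg C


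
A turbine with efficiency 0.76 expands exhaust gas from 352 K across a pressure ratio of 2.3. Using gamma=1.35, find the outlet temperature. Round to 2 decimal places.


T_out = T_in * (1 - eta * (1 - PR^(-(gamma-1)/gamma)))
Exponent = -(1.35-1)/1.35 = -0.25925926
PR^exp = 2.3^(-0.25925926) = 0.80578413
Factor = 1 - 0.76*(1 - 0.80578413) = 0.85239594
T_out = 352 * 0.85239594 = 300.04 K


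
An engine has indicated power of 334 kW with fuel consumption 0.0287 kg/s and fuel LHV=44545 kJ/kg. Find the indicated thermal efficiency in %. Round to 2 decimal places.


eta_ith = (IP / (mf * LHV)) * 100
Denominator = 0.0287 * 44545 = 1278.4415 kW
eta_ith = (334 / 1278.4415) * 100 = 26.13%


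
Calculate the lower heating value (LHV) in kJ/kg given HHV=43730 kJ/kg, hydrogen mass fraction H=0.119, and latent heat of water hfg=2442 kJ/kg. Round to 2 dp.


LHV = HHV - hfg * 9 * H
Water correction = 2442 * 9 * 0.119 = 2615.382 kJ/kg
LHV = 43730 - 2615.382 = 41114.62 kJ/kg


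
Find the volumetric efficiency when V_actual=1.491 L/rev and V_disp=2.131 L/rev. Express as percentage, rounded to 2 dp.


eta_v = (V_actual / V_disp) * 100
Ratio = 1.491 / 2.131 = 0.6997
eta_v = 0.6997 * 100 = 69.97%


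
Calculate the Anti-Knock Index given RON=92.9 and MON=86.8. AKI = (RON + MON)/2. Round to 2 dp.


AKI = (RON + MON) / 2
AKI = (92.9 + 86.8) / 2
AKI = 179.7 / 2 = 89.85


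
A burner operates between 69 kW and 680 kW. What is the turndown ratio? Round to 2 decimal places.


TDR = Q_max / Q_min
TDR = 680 / 69 = 9.86


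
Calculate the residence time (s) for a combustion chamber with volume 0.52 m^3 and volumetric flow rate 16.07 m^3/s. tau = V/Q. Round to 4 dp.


tau = V / Q_flow
tau = 0.52 / 16.07 = 0.0324 s


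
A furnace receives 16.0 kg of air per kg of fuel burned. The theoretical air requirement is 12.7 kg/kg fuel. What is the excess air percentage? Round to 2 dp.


Excess air = actual - stoichiometric = 16.0 - 12.7 = 3.30 kg/kg fuel
Excess air % = (excess / stoich) * 100 = (3.30 / 12.7) * 100 = 25.98%


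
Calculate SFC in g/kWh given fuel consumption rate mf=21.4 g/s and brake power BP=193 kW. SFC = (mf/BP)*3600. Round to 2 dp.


SFC = (mf / BP) * 3600
Rate = 21.4 / 193 = 0.110881 g/(s*kW)
SFC = 0.110881 * 3600 = 399.17 g/kWh


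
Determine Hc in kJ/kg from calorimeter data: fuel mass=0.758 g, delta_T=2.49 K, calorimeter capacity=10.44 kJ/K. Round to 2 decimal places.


Hc = C_cal * delta_T / m_fuel
Q_released = 10.44 * 2.49 = 25.9956 kJ
m_fuel = 0.758 g = 0.758/1000 kg = 0.000758 kg
Hc = 25.9956 / 0.000758 = 34294.99 kJ/kg


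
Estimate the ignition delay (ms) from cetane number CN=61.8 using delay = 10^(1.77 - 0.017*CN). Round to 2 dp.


delay = 10^(1.77 - 0.017*CN)
Exponent = 1.77 - 0.017*61.8 = 0.7194
delay = 10^0.7194 = 5.24 ms


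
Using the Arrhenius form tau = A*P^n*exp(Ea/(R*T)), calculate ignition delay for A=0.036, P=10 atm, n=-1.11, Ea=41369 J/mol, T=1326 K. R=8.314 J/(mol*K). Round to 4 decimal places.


tau = A * P^n * exp(Ea/(R*T))
P^n = 10^(-1.11) = 0.07762471
Ea/(R*T) = 41369/(8.314*1326) = 3.752507
exp(Ea/(R*T)) = 42.627804
tau = 0.036 * 0.07762471 * 42.627804 = 0.1191 ms


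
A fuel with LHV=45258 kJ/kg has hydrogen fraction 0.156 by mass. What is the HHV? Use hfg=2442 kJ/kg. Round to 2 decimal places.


HHV = LHV + hfg * 9 * H
Water addition = 2442 * 9 * 0.156 = 3428.568 kJ/kg
HHV = 45258 + 3428.568 = 48686.57 kJ/kg


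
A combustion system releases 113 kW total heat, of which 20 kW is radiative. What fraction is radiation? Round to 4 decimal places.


f_rad = Q_rad / Q_total
f_rad = 20 / 113 = 0.1770


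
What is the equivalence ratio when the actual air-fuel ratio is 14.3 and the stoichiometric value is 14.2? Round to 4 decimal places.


phi = AFR_stoich / AFR_actual
phi = 14.2 / 14.3 = 0.9930


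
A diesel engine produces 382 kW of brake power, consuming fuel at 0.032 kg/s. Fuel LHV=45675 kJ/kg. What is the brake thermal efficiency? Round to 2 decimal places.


eta_BTE = (BP / (mf * LHV)) * 100
Denominator = 0.032 * 45675 = 1461.6000 kW
eta_BTE = (382 / 1461.6000) * 100 = 26.14%


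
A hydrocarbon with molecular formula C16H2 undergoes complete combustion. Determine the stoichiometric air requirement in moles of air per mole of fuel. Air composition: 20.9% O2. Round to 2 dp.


Balanced combustion: C16H2 + 16.5 O2 -> 16 CO2 + 1 H2O
O2 needed = C + H/4 = 16 + 2/4 = 16.50 moles
Air moles = O2 / 0.209 = 16.50 / 0.209 = 78.95 moles air


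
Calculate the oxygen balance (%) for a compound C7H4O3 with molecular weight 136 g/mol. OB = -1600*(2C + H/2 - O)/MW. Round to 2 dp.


OB = -1600 * (2C + H/2 - O) / MW
Inner = 2*7 + 4/2 - 3 = 13.00
OB = -1600 * 13.00 / 136 = -152.94%


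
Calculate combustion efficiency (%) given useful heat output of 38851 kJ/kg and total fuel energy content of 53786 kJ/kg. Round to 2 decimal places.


Efficiency = (Q_useful / Q_fuel) * 100
Efficiency = (38851 / 53786) * 100
Efficiency = 0.7223 * 100 = 72.23%


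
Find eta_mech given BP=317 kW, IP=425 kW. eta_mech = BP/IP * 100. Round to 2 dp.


eta_mech = (BP / IP) * 100
Ratio = 317 / 425 = 0.7459
eta_mech = 0.7459 * 100 = 74.59%


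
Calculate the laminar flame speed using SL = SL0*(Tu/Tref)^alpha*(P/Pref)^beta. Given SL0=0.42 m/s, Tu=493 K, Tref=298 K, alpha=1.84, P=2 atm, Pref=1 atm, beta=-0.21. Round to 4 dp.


SL = SL0 * (Tu/Tref)^alpha * (P/Pref)^beta
T ratio = 493/298 = 1.65436242
(T ratio)^alpha = 1.65436242^1.84 = 2.525111
(P/Pref)^beta = 2^(-0.21) = 0.864537
SL = 0.42 * 2.525111 * 0.864537 = 0.9169 m/s


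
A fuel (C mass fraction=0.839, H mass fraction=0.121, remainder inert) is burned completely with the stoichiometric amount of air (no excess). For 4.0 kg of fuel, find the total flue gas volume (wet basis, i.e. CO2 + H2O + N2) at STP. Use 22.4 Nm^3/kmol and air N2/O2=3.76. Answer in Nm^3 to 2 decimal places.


Per kg fuel: CO2 = (C/12 kmol)*22.4 = (0.839/12)*22.4 = 1.56613 Nm^3
Per kg fuel: H2O = (H/2 kmol)*22.4 = (0.121/2)*22.4 = 1.35520 Nm^3
O2 needed per kg fuel = C/12 + H/4 = 0.839/12 + 0.121/4 = 0.10016667 kmol
Per kg fuel: N2 = O2*3.76*22.4 = 0.10016667*3.76*22.4 = 8.43644 Nm^3
Total per kg = 1.56613 + 1.35520 + 8.43644 = 11.35777 Nm^3
Total = 11.35777 * 4.0 = 45.43 Nm^3


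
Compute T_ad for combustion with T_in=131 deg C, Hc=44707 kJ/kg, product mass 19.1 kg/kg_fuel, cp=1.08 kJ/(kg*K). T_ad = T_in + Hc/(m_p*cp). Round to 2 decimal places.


T_ad = T_in + Hc / (m_p * cp)
Denominator = 19.1 * 1.08 = 20.6280
Temperature rise = 44707 / 20.6280 = 2167.30 K
T_ad = 131 + 2167.30 = 2298.30 deg C


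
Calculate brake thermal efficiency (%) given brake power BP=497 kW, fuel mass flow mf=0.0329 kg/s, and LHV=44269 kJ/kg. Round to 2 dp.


eta_BTE = (BP / (mf * LHV)) * 100
Denominator = 0.0329 * 44269 = 1456.4501 kW
eta_BTE = (497 / 1456.4501) * 100 = 34.12%


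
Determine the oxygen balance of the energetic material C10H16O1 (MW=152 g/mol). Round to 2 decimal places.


OB = -1600 * (2C + H/2 - O) / MW
Inner = 2*10 + 16/2 - 1 = 27.00
OB = -1600 * 27.00 / 152 = -284.21%


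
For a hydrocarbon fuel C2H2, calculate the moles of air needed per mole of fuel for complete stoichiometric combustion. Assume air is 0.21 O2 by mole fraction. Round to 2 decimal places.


Balanced combustion: C2H2 + 2.5 O2 -> 2 CO2 + 1 H2O
O2 needed = C + H/4 = 2 + 2/4 = 2.50 moles
Air moles = O2 / 0.21 = 2.50 / 0.21 = 11.90 moles air


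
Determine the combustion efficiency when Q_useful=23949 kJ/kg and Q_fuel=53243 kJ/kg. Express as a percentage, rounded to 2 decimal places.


Efficiency = (Q_useful / Q_fuel) * 100
Efficiency = (23949 / 53243) * 100
Efficiency = 0.4498 * 100 = 44.98%


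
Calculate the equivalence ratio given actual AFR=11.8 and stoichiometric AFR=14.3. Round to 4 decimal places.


phi = AFR_stoich / AFR_actual
phi = 14.3 / 11.8 = 1.2119


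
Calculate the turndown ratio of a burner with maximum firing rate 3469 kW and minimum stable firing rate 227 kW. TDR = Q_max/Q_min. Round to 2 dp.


TDR = Q_max / Q_min
TDR = 3469 / 227 = 15.28


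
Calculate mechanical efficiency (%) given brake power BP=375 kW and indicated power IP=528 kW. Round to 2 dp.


eta_mech = (BP / IP) * 100
Ratio = 375 / 528 = 0.7102
eta_mech = 0.7102 * 100 = 71.02%


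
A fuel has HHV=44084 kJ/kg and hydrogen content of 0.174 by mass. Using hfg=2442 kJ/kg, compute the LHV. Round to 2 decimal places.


LHV = HHV - hfg * 9 * H
Water correction = 2442 * 9 * 0.174 = 3824.172 kJ/kg
LHV = 44084 - 3824.172 = 40259.83 kJ/kg


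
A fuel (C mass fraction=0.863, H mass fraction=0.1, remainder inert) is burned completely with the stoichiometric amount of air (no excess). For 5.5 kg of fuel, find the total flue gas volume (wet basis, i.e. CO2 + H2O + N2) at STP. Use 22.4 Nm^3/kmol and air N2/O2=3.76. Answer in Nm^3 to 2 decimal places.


Per kg fuel: CO2 = (C/12 kmol)*22.4 = (0.863/12)*22.4 = 1.61093 Nm^3
Per kg fuel: H2O = (H/2 kmol)*22.4 = (0.1/2)*22.4 = 1.12000 Nm^3
O2 needed per kg fuel = C/12 + H/4 = 0.863/12 + 0.1/4 = 0.09691667 kmol
Per kg fuel: N2 = O2*3.76*22.4 = 0.09691667*3.76*22.4 = 8.16271 Nm^3
Total per kg = 1.61093 + 1.12000 + 8.16271 = 10.89364 Nm^3
Total = 10.89364 * 5.5 = 59.92 Nm^3


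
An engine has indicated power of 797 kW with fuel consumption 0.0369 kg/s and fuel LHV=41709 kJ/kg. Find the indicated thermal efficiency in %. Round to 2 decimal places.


eta_ith = (IP / (mf * LHV)) * 100
Denominator = 0.0369 * 41709 = 1539.0621 kW
eta_ith = (797 / 1539.0621) * 100 = 51.78%


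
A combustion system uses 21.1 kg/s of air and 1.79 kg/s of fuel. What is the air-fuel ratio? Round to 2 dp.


AFR = m_air / m_fuel
AFR = 21.1 / 1.79 = 11.79


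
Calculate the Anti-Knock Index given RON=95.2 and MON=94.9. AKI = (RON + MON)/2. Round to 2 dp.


AKI = (RON + MON) / 2
AKI = (95.2 + 94.9) / 2
AKI = 190.1 / 2 = 95.05


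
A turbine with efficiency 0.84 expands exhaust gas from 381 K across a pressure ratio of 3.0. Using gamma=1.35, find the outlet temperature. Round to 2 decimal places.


T_out = T_in * (1 - eta * (1 - PR^(-(gamma-1)/gamma)))
Exponent = -(1.35-1)/1.35 = -0.25925926
PR^exp = 3.0^(-0.25925926) = 0.75214556
Factor = 1 - 0.84*(1 - 0.75214556) = 0.79180227
T_out = 381 * 0.79180227 = 301.68 K


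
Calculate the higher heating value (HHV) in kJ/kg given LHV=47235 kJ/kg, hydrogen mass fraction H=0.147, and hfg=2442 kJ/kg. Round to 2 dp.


HHV = LHV + hfg * 9 * H
Water addition = 2442 * 9 * 0.147 = 3230.766 kJ/kg
HHV = 47235 + 3230.766 = 50465.77 kJ/kg


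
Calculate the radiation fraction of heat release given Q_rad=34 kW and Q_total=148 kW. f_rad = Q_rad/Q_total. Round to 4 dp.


f_rad = Q_rad / Q_total
f_rad = 34 / 148 = 0.2297


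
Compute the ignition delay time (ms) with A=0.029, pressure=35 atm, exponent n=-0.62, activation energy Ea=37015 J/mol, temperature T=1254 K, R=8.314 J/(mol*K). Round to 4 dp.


tau = A * P^n * exp(Ea/(R*T))
P^n = 35^(-0.62) = 0.11032598
Ea/(R*T) = 37015/(8.314*1254) = 3.550342
exp(Ea/(R*T)) = 34.825228
tau = 0.029 * 0.11032598 * 34.825228 = 0.1114 ms


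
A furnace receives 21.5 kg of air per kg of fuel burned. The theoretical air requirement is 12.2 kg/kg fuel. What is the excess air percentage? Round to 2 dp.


Excess air = actual - stoichiometric = 21.5 - 12.2 = 9.30 kg/kg fuel
Excess air % = (excess / stoich) * 100 = (9.30 / 12.2) * 100 = 76.23%


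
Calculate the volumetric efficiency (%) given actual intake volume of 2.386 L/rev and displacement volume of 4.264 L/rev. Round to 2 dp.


eta_v = (V_actual / V_disp) * 100
Ratio = 2.386 / 4.264 = 0.5596
eta_v = 0.5596 * 100 = 55.96%


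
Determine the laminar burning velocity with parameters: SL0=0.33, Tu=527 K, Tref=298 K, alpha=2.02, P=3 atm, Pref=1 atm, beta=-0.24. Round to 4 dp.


SL = SL0 * (Tu/Tref)^alpha * (P/Pref)^beta
T ratio = 527/298 = 1.76845638
(T ratio)^alpha = 1.76845638^2.02 = 3.163302
(P/Pref)^beta = 3^(-0.24) = 0.768229
SL = 0.33 * 3.163302 * 0.768229 = 0.8019 m/s


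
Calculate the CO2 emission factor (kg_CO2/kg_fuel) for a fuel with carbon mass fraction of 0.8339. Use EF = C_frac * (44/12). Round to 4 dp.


EF = C_frac * (M_CO2 / M_C)
EF = 0.8339 * (44/12)
EF = 0.8339 * 3.666667 = 3.0576 kg_CO2/kg_fuel


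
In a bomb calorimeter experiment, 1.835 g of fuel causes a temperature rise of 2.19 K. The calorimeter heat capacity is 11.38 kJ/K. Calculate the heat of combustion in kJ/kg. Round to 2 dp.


Hc = C_cal * delta_T / m_fuel
Q_released = 11.38 * 2.19 = 24.9222 kJ
m_fuel = 1.835 g = 1.835/1000 kg = 0.001835 kg
Hc = 24.9222 / 0.001835 = 13581.58 kJ/kg


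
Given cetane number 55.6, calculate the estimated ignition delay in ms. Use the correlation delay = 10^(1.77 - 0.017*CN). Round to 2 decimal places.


delay = 10^(1.77 - 0.017*CN)
Exponent = 1.77 - 0.017*55.6 = 0.8248
delay = 10^0.8248 = 6.68 ms


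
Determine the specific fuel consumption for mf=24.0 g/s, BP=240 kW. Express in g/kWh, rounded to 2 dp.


SFC = (mf / BP) * 3600
Rate = 24.0 / 240 = 0.100000 g/(s*kW)
SFC = 0.100000 * 3600 = 360.00 g/kWh


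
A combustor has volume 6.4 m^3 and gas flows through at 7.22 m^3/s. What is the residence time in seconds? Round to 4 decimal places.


tau = V / Q_flow
tau = 6.4 / 7.22 = 0.8864 s


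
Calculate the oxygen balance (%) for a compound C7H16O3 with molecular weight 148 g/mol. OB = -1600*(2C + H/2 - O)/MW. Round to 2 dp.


OB = -1600 * (2C + H/2 - O) / MW
Inner = 2*7 + 16/2 - 3 = 19.00
OB = -1600 * 19.00 / 148 = -205.41%


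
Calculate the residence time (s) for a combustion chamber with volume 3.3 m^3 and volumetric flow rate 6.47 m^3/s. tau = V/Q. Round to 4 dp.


tau = V / Q_flow
tau = 3.3 / 6.47 = 0.5100 s


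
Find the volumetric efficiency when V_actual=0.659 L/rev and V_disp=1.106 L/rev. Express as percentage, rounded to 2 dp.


eta_v = (V_actual / V_disp) * 100
Ratio = 0.659 / 1.106 = 0.5958
eta_v = 0.5958 * 100 = 59.58%


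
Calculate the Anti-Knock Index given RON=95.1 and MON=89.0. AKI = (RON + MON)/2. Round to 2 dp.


AKI = (RON + MON) / 2
AKI = (95.1 + 89.0) / 2
AKI = 184.1 / 2 = 92.05


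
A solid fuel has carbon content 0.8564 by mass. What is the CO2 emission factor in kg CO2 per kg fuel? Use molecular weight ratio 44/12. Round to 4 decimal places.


EF = C_frac * (M_CO2 / M_C)
EF = 0.8564 * (44/12)
EF = 0.8564 * 3.666667 = 3.1401 kg_CO2/kg_fuel


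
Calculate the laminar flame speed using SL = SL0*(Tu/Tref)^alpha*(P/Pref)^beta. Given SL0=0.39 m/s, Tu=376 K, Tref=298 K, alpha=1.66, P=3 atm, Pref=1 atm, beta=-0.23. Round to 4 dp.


SL = SL0 * (Tu/Tref)^alpha * (P/Pref)^beta
T ratio = 376/298 = 1.26174497
(T ratio)^alpha = 1.26174497^1.66 = 1.471001
(P/Pref)^beta = 3^(-0.23) = 0.776716
SL = 0.39 * 1.471001 * 0.776716 = 0.4456 m/s


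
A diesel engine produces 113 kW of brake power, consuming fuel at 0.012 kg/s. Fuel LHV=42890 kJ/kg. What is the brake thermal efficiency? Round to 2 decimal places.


eta_BTE = (BP / (mf * LHV)) * 100
Denominator = 0.012 * 42890 = 514.6800 kW
eta_BTE = (113 / 514.6800) * 100 = 21.96%


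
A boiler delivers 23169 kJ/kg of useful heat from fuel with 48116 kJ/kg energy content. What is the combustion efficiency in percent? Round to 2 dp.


Efficiency = (Q_useful / Q_fuel) * 100
Efficiency = (23169 / 48116) * 100
Efficiency = 0.4815 * 100 = 48.15%


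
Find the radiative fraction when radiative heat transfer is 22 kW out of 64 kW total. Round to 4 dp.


f_rad = Q_rad / Q_total
f_rad = 22 / 64 = 0.3438


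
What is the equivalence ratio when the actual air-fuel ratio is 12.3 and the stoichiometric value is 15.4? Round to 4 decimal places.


phi = AFR_stoich / AFR_actual
phi = 15.4 / 12.3 = 1.2520


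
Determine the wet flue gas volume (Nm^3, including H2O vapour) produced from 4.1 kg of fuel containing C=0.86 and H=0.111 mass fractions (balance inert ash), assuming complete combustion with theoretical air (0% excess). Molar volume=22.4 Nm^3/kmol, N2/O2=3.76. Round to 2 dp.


Per kg fuel: CO2 = (C/12 kmol)*22.4 = (0.86/12)*22.4 = 1.60533 Nm^3
Per kg fuel: H2O = (H/2 kmol)*22.4 = (0.111/2)*22.4 = 1.24320 Nm^3
O2 needed per kg fuel = C/12 + H/4 = 0.86/12 + 0.111/4 = 0.09941667 kmol
Per kg fuel: N2 = O2*3.76*22.4 = 0.09941667*3.76*22.4 = 8.37327 Nm^3
Total per kg = 1.60533 + 1.24320 + 8.37327 = 11.22180 Nm^3
Total = 11.22180 * 4.1 = 46.01 Nm^3


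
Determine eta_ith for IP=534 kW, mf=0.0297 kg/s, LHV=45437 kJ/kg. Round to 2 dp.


eta_ith = (IP / (mf * LHV)) * 100
Denominator = 0.0297 * 45437 = 1349.4789 kW
eta_ith = (534 / 1349.4789) * 100 = 39.57%


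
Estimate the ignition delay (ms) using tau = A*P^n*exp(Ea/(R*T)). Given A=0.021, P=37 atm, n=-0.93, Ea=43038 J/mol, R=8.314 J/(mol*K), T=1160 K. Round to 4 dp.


tau = A * P^n * exp(Ea/(R*T))
P^n = 37^(-0.93) = 0.03479945
Ea/(R*T) = 43038/(8.314*1160) = 4.462560
exp(Ea/(R*T)) = 86.709204
tau = 0.021 * 0.03479945 * 86.709204 = 0.0634 ms


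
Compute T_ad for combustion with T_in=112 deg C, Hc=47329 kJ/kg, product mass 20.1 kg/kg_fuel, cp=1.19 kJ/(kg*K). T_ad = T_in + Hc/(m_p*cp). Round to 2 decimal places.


T_ad = T_in + Hc / (m_p * cp)
Denominator = 20.1 * 1.19 = 23.9190
Temperature rise = 47329 / 23.9190 = 1978.72 K
T_ad = 112 + 1978.72 = 2090.72 deg C


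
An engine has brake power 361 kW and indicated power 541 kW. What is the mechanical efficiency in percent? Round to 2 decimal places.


eta_mech = (BP / IP) * 100
Ratio = 361 / 541 = 0.6673
eta_mech = 0.6673 * 100 = 66.73%


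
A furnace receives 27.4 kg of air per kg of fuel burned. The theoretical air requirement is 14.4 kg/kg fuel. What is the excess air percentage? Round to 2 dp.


Excess air = actual - stoichiometric = 27.4 - 14.4 = 13.00 kg/kg fuel
Excess air % = (excess / stoich) * 100 = (13.00 / 14.4) * 100 = 90.28%


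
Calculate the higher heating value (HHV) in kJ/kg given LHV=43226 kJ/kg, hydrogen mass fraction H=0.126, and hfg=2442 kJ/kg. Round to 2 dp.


HHV = LHV + hfg * 9 * H
Water addition = 2442 * 9 * 0.126 = 2769.228 kJ/kg
HHV = 43226 + 2769.228 = 45995.23 kJ/kg


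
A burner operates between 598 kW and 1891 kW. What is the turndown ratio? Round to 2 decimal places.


TDR = Q_max / Q_min
TDR = 1891 / 598 = 3.16


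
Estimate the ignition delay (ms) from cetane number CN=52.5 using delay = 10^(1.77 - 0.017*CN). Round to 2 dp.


delay = 10^(1.77 - 0.017*CN)
Exponent = 1.77 - 0.017*52.5 = 0.8775
delay = 10^0.8775 = 7.54 ms


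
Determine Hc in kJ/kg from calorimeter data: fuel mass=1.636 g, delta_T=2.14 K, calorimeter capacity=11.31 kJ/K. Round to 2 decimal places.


Hc = C_cal * delta_T / m_fuel
Q_released = 11.31 * 2.14 = 24.2034 kJ
m_fuel = 1.636 g = 1.636/1000 kg = 0.001636 kg
Hc = 24.2034 / 0.001636 = 14794.25 kJ/kg


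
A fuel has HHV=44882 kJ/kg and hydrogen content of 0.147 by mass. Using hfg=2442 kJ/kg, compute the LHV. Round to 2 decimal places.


LHV = HHV - hfg * 9 * H
Water correction = 2442 * 9 * 0.147 = 3230.766 kJ/kg
LHV = 44882 - 3230.766 = 41651.23 kJ/kg


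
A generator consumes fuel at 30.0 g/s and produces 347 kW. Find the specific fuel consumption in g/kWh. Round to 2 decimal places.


SFC = (mf / BP) * 3600
Rate = 30.0 / 347 = 0.086455 g/(s*kW)
SFC = 0.086455 * 3600 = 311.24 g/kWh


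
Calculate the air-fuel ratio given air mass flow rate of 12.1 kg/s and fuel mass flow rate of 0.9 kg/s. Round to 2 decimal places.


AFR = m_air / m_fuel
AFR = 12.1 / 0.9 = 13.44


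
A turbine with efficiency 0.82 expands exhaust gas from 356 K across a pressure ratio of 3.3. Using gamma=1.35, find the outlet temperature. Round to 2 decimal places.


T_out = T_in * (1 - eta * (1 - PR^(-(gamma-1)/gamma)))
Exponent = -(1.35-1)/1.35 = -0.25925926
PR^exp = 3.3^(-0.25925926) = 0.73378775
Factor = 1 - 0.82*(1 - 0.73378775) = 0.78170596
T_out = 356 * 0.78170596 = 278.29 K
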